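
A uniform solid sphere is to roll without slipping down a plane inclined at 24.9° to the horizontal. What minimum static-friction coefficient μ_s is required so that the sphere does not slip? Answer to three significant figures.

μ_min ≈ 0.133

Here I = (2/5)MR², so the shape factor k = I/(MR²) = 0.4.
Along the incline Mg sinθ − f = Ma, and torque about the center fR = Iα = kMR²(a/R) gives f = kMa.
These give a = g sinθ/(1+k) and the required friction f = kMg sinθ/(1+k).
The normal force is N = Mg cosθ, so μ_min = f/N = k tanθ/(1+k).
μ_min = 0.4 × tan24.9° / 1.4 ≈ 0.133.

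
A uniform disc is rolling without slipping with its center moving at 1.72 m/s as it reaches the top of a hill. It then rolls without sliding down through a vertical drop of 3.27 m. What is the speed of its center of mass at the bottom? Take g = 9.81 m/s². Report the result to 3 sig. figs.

Here I = (1/2)MR², so the shape factor k = I/(MR²) = 0.5.
Pure rolling means v = ωR; then KE = ½Mv² + ½I(v/R)² = ½(1+k)Mv² = (3/4)Mv².
Conserving energy between top and bottom: (3/4)Mv² = (3/4)Mv₀² + Mgh, hence v² = v₀² + 2gh/(1+k).
v = √(1.72² + 2×9.81×3.27/1.5) = √45.73 ≈ 6.76 m/s.

v ≈ 6.76 m/s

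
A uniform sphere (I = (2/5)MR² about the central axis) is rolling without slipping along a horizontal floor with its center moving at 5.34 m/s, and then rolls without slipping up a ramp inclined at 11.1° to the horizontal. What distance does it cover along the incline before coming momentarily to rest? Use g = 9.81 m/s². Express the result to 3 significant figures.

The moment of inertia is (2/5)MR², giving k ≡ I/(MR²) = 0.4.
Pure rolling means v = ωR; then KE = ½Mv² + ½I(v/R)² = ½(1+k)Mv² = (7/10)Mv².
Setting this equal to Mgh gives the vertical rise h = (1+k)v₀²/(2g) = 1.4×5.34²/(2×9.81) = 2.035 m.
The distance along the slope is d = h/sinθ = 2.035/sin11.1° ≈ 10.6 m.

d ≈ 10.6 m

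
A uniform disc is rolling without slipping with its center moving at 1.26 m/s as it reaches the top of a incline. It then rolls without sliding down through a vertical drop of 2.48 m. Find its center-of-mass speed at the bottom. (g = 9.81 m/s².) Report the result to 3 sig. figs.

v ≈ 5.83 m/s

For this body I = (1/2)MR², i.e. k = I/(MR²) = 0.5.
The rolling condition ω = v/R makes the rotational term ½I(v/R)² = ½kMv², so KE_total = ½(1+k)Mv² = (3/4)Mv².
Conserving energy between top and bottom: (3/4)Mv² = (3/4)Mv₀² + Mgh, hence v² = v₀² + 2gh/(1+k).
v = √(1.26² + 2×9.81×2.48/1.5) = √34.03 ≈ 5.83 m/s.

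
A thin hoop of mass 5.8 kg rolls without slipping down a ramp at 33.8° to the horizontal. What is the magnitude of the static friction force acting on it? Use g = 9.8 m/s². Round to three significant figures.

Here I = MR², so the shape factor k = I/(MR²) = 1.
Along the incline Mg sinθ − f = Ma, and torque about the center fR = Iα = kMR²(a/R) gives f = kMa.
Combining, a = g sinθ/(1+k) and f = kMa = kMg sinθ/(1+k).
f = 1 × 5.8 × 9.8 × sin33.8° / 2 ≈ 15.8 N.

f ≈ 15.8 N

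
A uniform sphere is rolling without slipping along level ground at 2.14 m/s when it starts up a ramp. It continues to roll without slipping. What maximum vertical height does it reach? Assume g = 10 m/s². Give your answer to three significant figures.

h ≈ 0.321 m

Here I = (2/5)MR², so the shape factor k = I/(MR²) = 0.4.
The rolling condition ω = v/R makes the rotational term ½I(v/R)² = ½kMv², so KE_total = ½(1+k)Mv² = (7/10)Mv².
All of this converts to potential energy at the highest point: (7/10)Mv₀² = Mgh.
Thus h = (1+k)v₀²/(2g) = 1.4 × 2.14² / (2 × 10) ≈ 0.321 m.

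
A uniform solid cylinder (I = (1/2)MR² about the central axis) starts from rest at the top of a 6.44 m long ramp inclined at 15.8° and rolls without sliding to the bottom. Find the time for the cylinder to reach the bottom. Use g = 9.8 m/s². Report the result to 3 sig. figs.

t ≈ 2.69 s

Here I = (1/2)MR², so the shape factor k = I/(MR²) = 0.5.
Newton's second law down the slope: Mg sinθ − f = Ma. The torque equation fR = Iα (with α = a/R) gives f = kMa.
Hence a = g sinθ/(1+k) = 9.8×sin15.8°/1.5 = 1.779 m/s².
Starting from rest, L = ½at², so t = √(2L/a) = √(2×6.44/1.779) ≈ 2.69 s.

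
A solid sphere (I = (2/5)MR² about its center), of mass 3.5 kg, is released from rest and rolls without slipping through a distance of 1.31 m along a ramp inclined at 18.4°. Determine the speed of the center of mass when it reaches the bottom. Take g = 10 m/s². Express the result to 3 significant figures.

v ≈ 2.43 m/s

With I = (2/5)MR², the ratio k = I/(MR²) is 0.4.
Since it rolls without slipping, ω = v/R and KE = ½Mv² + ½Iω² = ½(1+k)Mv² = (7/10)Mv².
The vertical drop is h = L sinθ = 1.31 × sin18.4° = 0.4135 m.
Setting Mgh = (7/10)Mv² gives v = √(2gh/(1+k)) = √(2·10·0.4135/1.4) ≈ 2.43 m/s.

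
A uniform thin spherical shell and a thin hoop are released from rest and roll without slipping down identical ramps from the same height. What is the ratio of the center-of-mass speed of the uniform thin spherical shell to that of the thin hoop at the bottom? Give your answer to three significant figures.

v_ratio ≈ 1.10

Each satisfies Mgh = ½(1+k)Mv² with k = I/(MR²), so v ∝ 1/√(1+k).
For the uniform thin spherical shell k = 2/3; for the thin hoop k = 1.
v₁/v₂ = √((1+k₂)/(1+k₁)) = √(2/1.667) ≈ 1.10.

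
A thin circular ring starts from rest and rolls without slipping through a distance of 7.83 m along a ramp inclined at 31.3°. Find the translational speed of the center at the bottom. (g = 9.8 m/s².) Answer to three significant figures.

v ≈ 6.31 m/s

Here I = MR², so the shape factor k = I/(MR²) = 1.
Rolling without slipping gives ω = v/R, so the total kinetic energy is ½Mv² + ½Iω² = ½(1+k)Mv² = Mv².
The vertical drop is h = L sinθ = 7.83 × sin31.3° = 4.068 m.
Energy conservation: Mgh = Mv², so v = √(2gh/(1+k)) = √(2 × 9.8 × 4.068 / 2) ≈ 6.31 m/s.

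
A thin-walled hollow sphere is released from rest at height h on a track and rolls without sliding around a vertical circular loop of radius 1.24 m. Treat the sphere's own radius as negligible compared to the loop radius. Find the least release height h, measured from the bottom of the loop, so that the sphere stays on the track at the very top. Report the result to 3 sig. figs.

For this body I = (2/3)MR², i.e. k = I/(MR²) = 2/3.
At the top of the loop, the minimum-contact condition is Mg = Mv_top²/r, so v_top² = gr.
With ω = v/R, the kinetic energy at speed v is ½(1+k)Mv² = (5/6)Mv².
Energy conservation from release (height h) to the top (height 2r): Mgh = Mg(2r) + (5/6)M·gr.
Thus h_min = 2r + (1+k)r/2 = r(2 + 1.667/2) = 1.24 × 2.833 ≈ 3.51 m.

h_min ≈ 3.51 m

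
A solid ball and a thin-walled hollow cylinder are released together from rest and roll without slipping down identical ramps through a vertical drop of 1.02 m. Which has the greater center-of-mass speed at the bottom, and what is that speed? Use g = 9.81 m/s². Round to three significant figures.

the solid ball, at v ≈ 3.78 m/s

For rolling without slipping, Mgh = ½(1+k)Mv² where k = I/(MR²), so v = √(2gh/(1+k)).
Solid ball: k = 0.4, giving v = √(2×9.81×1.02/1.4) = 3.781 m/s.
Thin-walled hollow cylinder: k = 1, giving v = √(2×9.81×1.02/2) = 3.163 m/s.
The smaller k wins: the solid ball, at ≈ 3.78 m/s.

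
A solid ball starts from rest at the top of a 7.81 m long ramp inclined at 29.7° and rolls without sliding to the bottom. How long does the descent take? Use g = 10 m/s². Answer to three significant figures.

With I = (2/5)MR², the ratio k = I/(MR²) is 0.4.
Translational: Mg sinθ − f = Ma. Rotational about the CM: fR = Iα = kMRa, so f = kMa.
Hence a = g sinθ/(1+k) = 10×sin29.7°/1.4 = 3.539 m/s².
With constant a from rest, t = √(2L/a) = √(2·7.81/3.539) ≈ 2.10 s.

t ≈ 2.10 s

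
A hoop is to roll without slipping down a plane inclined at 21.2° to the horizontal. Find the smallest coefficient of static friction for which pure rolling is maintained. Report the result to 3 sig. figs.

μ_min ≈ 0.194

Here I = MR², so the shape factor k = I/(MR²) = 1.
Newton's second law down the slope: Mg sinθ − f = Ma. The torque equation fR = Iα (with α = a/R) gives f = kMa.
These give a = g sinθ/(1+k) and the required friction f = kMg sinθ/(1+k).
With N = Mg cosθ, the no-slip condition f ≤ μN gives μ_min = f/N = k tanθ/(1+k).
μ_min = 1 × tan21.2° / 2 ≈ 0.194.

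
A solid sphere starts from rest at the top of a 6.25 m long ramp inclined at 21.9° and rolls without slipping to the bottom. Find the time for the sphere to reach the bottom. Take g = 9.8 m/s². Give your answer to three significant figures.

t ≈ 2.19 s

The moment of inertia is (2/5)MR², giving k ≡ I/(MR²) = 0.4.
Translational: Mg sinθ − f = Ma. Rotational about the CM: fR = Iα = kMRa, so f = kMa.
Hence a = g sinθ/(1+k) = 9.8×sin21.9°/1.4 = 2.611 m/s².
Starting from rest, L = ½at², so t = √(2L/a) = √(2×6.25/2.611) ≈ 2.19 s.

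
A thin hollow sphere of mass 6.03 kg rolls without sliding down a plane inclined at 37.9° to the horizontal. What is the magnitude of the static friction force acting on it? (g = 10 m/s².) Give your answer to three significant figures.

f ≈ 14.8 N

With I = (2/3)MR², the ratio k = I/(MR²) is 2/3.
Translational: Mg sinθ − f = Ma. Rotational about the CM: fR = Iα = kMRa, so f = kMa.
Combining, a = g sinθ/(1+k) and f = kMa = kMg sinθ/(1+k).
f = (2/3) × 6.03 × 10 × sin37.9° / 1.667 ≈ 14.8 N.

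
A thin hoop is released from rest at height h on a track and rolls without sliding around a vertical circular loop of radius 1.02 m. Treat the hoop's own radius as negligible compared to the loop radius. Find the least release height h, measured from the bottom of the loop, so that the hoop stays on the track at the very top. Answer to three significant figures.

Here I = MR², so the shape factor k = I/(MR²) = 1.
At the top, contact is just lost when gravity alone supplies the centripetal force: Mg = Mv_top²/r, i.e. v_top² = gr.
With ω = v/R, the kinetic energy at speed v is ½(1+k)Mv² = Mv².
Energy conservation from release (height h) to the top (height 2r): Mgh = Mg(2r) + M·gr.
Thus h_min = 2r + (1+k)r/2 = r(2 + 2/2) = 1.02 × 3 ≈ 3.06 m.

h_min ≈ 3.06 m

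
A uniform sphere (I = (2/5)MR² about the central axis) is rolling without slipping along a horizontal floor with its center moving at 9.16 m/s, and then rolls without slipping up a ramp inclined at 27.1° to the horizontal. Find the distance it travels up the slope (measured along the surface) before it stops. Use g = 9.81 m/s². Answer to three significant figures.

d ≈ 13.1 m

For this body I = (2/5)MR², i.e. k = I/(MR²) = 0.4.
The rolling condition ω = v/R makes the rotational term ½I(v/R)² = ½kMv², so KE_total = ½(1+k)Mv² = (7/10)Mv².
Setting this equal to Mgh gives the vertical rise h = (1+k)v₀²/(2g) = 1.4×9.16²/(2×9.81) = 5.987 m.
Along the incline, d = h/sinθ = 5.987/sin27.1° ≈ 13.1 m.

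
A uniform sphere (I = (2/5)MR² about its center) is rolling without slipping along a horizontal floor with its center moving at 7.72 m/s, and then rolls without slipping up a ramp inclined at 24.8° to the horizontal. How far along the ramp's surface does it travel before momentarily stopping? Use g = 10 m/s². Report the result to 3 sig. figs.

Here I = (2/5)MR², so the shape factor k = I/(MR²) = 0.4.
Rolling without slipping gives ω = v/R, so the total kinetic energy is ½Mv² + ½Iω² = ½(1+k)Mv² = (7/10)Mv².
Setting this equal to Mgh gives the vertical rise h = (1+k)v₀²/(2g) = 1.4×7.72²/(2×10) = 4.172 m.
The distance along the slope is d = h/sinθ = 4.172/sin24.8° ≈ 9.95 m.

d ≈ 9.95 m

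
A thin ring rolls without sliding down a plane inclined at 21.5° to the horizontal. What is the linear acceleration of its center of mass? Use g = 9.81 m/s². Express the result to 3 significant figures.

a ≈ 1.80 m/s²

Here I = MR², so the shape factor k = I/(MR²) = 1.
Newton's second law down the slope: Mg sinθ − f = Ma. The torque equation fR = Iα (with α = a/R) gives f = kMa.
Eliminating f: Mg sinθ = (1+k)Ma, so a = g sinθ/(1+k) = 9.81 × sin21.5° / 2 ≈ 1.80 m/s².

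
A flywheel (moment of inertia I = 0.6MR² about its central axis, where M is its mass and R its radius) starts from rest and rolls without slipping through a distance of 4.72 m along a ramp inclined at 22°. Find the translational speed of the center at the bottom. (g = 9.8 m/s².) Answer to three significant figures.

v ≈ 4.65 m/s

Here I = 0.6MR², so the shape factor k = I/(MR²) = 0.6.
Since it rolls without slipping, ω = v/R and KE = ½Mv² + ½Iω² = ½(1+k)Mv² = (4/5)Mv².
The vertical drop is h = L sinθ = 4.72 × sin22° = 1.768 m.
Energy conservation: Mgh = (4/5)Mv², so v = √(2gh/(1+k)) = √(2 × 9.8 × 1.768 / 1.6) ≈ 4.65 m/s.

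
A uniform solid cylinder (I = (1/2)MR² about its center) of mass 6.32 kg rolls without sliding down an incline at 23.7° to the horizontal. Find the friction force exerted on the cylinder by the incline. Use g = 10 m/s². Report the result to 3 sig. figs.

f ≈ 8.47 N

For this body I = (1/2)MR², i.e. k = I/(MR²) = 0.5.
Along the incline Mg sinθ − f = Ma, and torque about the center fR = Iα = kMR²(a/R) gives f = kMa.
Combining, a = g sinθ/(1+k) and f = kMa = kMg sinθ/(1+k).
f = 0.5 × 6.32 × 10 × sin23.7° / 1.5 ≈ 8.47 N.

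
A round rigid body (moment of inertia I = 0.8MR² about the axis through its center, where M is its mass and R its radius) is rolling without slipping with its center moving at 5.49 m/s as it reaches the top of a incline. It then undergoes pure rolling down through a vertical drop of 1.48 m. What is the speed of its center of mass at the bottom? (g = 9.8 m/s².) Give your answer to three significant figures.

Here I = 0.8MR², so the shape factor k = I/(MR²) = 0.8.
The rolling condition ω = v/R makes the rotational term ½I(v/R)² = ½kMv², so KE_total = ½(1+k)Mv² = (9/10)Mv².
Energy conservation: (9/10)Mv₀² + Mgh = (9/10)Mv², so v² = v₀² + 2gh/(1+k).
v = √(5.49² + 2×9.8×1.48/1.8) = √46.26 ≈ 6.80 m/s.

v ≈ 6.80 m/s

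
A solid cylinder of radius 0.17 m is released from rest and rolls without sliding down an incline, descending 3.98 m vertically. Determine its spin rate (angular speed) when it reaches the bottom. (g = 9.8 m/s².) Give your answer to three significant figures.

With I = (1/2)MR², the ratio k = I/(MR²) is 0.5.
Rolling without slipping gives ω = v/R, so the total kinetic energy is ½Mv² + ½Iω² = ½(1+k)Mv² = (3/4)Mv².
Energy conservation Mgh = ½(1+k)Mv² gives v = √(2gh/(1+k)) = √(2 × 9.8 × 3.98 / 1.5) = 7.211 m/s.
The angular speed follows from ω = v/R = 7.211/0.17 ≈ 42.4 rad/s.

ω ≈ 42.4 rad/s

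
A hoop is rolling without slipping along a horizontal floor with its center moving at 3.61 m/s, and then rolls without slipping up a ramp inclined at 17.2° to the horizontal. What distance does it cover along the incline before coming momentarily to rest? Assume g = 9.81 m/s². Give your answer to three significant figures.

d ≈ 4.49 m

With I = MR², the ratio k = I/(MR²) is 1.
Since it rolls without slipping, ω = v/R and KE = ½Mv² + ½Iω² = ½(1+k)Mv² = Mv².
Setting this equal to Mgh gives the vertical rise h = (1+k)v₀²/(2g) = 2×3.61²/(2×9.81) = 1.328 m.
The distance along the slope is d = h/sinθ = 1.328/sin17.2° ≈ 4.49 m.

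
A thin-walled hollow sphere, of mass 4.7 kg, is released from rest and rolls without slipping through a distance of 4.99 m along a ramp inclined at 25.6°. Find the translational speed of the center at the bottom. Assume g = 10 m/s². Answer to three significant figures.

v ≈ 5.09 m/s

For this body I = (2/3)MR², i.e. k = I/(MR²) = 2/3.
Since it rolls without slipping, ω = v/R and KE = ½Mv² + ½Iω² = ½(1+k)Mv² = (5/6)Mv².
The vertical drop is h = L sinθ = 4.99 × sin25.6° = 2.156 m.
Setting Mgh = (5/6)Mv² gives v = √(2gh/(1+k)) = √(2·10·2.156/1.667) ≈ 5.09 m/s.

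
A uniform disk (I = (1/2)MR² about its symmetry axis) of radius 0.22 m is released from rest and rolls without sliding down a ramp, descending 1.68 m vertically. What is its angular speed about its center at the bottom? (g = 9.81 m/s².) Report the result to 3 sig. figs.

With I = (1/2)MR², the ratio k = I/(MR²) is 0.5.
The rolling condition ω = v/R makes the rotational term ½I(v/R)² = ½kMv², so KE_total = ½(1+k)Mv² = (3/4)Mv².
Energy conservation Mgh = ½(1+k)Mv² gives v = √(2gh/(1+k)) = √(2 × 9.81 × 1.68 / 1.5) = 4.688 m/s.
Then ω = v/R = 4.688 / 0.22 ≈ 21.3 rad/s.

ω ≈ 21.3 rad/s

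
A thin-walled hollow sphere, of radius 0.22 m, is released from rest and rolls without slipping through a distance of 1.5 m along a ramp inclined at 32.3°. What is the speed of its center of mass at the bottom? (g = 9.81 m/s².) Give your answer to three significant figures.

v ≈ 3.07 m/s

For this body I = (2/3)MR², i.e. k = I/(MR²) = 2/3.
Pure rolling means v = ωR; then KE = ½Mv² + ½I(v/R)² = ½(1+k)Mv² = (5/6)Mv².
The vertical drop is h = L sinθ = 1.5 × sin32.3° = 0.8015 m.
Setting Mgh = (5/6)Mv² gives v = √(2gh/(1+k)) = √(2·9.81·0.8015/1.667) ≈ 3.07 m/s.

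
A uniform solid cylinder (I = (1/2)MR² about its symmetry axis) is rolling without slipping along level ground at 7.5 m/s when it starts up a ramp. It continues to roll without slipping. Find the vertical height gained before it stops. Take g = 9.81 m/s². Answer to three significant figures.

Here I = (1/2)MR², so the shape factor k = I/(MR²) = 0.5.
Since it rolls without slipping, ω = v/R and KE = ½Mv² + ½Iω² = ½(1+k)Mv² = (3/4)Mv².
All of this converts to potential energy at the highest point: (3/4)Mv₀² = Mgh.
Thus h = (1+k)v₀²/(2g) = 1.5 × 7.5² / (2 × 9.81) ≈ 4.30 m.

h ≈ 4.30 m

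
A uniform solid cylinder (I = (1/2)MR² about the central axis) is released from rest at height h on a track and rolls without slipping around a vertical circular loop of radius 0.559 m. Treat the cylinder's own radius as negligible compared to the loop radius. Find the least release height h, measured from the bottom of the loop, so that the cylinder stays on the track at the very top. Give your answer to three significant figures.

h_min ≈ 1.54 m

For this body I = (1/2)MR², i.e. k = I/(MR²) = 0.5.
At the top of the loop, the minimum-contact condition is Mg = Mv_top²/r, so v_top² = gr.
With ω = v/R, the kinetic energy at speed v is ½(1+k)Mv² = (3/4)Mv².
Energy conservation from release (height h) to the top (height 2r): Mgh = Mg(2r) + (3/4)M·gr.
Thus h_min = 2r + (1+k)r/2 = r(2 + 1.5/2) = 0.559 × 2.75 ≈ 1.54 m.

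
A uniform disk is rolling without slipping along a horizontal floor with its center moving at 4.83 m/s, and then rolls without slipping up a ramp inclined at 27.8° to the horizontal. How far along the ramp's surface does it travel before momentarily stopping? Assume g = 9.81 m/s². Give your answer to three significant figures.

The moment of inertia is (1/2)MR², giving k ≡ I/(MR²) = 0.5.
Since it rolls without slipping, ω = v/R and KE = ½Mv² + ½Iω² = ½(1+k)Mv² = (3/4)Mv².
Setting this equal to Mgh gives the vertical rise h = (1+k)v₀²/(2g) = 1.5×4.83²/(2×9.81) = 1.784 m.
The distance along the slope is d = h/sinθ = 1.784/sin27.8° ≈ 3.82 m.

d ≈ 3.82 m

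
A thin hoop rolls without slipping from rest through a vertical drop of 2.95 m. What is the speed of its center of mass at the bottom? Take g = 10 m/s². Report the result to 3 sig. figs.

v ≈ 5.43 m/s

With I = MR², the ratio k = I/(MR²) is 1.
Rolling without slipping gives ω = v/R, so the total kinetic energy is ½Mv² + ½Iω² = ½(1+k)Mv² = Mv².
Energy conservation: Mgh = Mv², so v = √(2gh/(1+k)) = √(2 × 10 × 2.95 / 2) ≈ 5.43 m/s.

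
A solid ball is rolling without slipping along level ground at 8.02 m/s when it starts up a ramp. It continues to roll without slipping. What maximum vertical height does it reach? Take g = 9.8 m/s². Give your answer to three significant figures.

Here I = (2/5)MR², so the shape factor k = I/(MR²) = 0.4.
Since it rolls without slipping, ω = v/R and KE = ½Mv² + ½Iω² = ½(1+k)Mv² = (7/10)Mv².
All of this converts to potential energy at the highest point: (7/10)Mv₀² = Mgh.
Thus h = (1+k)v₀²/(2g) = 1.4 × 8.02² / (2 × 9.8) ≈ 4.59 m.

h ≈ 4.59 m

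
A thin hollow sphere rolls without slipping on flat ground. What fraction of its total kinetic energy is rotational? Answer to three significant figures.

The moment of inertia is (2/3)MR², giving k ≡ I/(MR²) = 2/3.
Since ω = v/R, the translational part is ½Mv² and the rotational part is ½I(v/R)² = ½kMv²; the total is ½(1+k)Mv².
The rotational fraction is therefore k/(1+k) = (2/3)/1.667 ≈ 0.400.

fraction ≈ 0.400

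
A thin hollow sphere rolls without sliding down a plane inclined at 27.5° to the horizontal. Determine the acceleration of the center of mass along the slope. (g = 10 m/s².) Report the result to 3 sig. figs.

The moment of inertia is (2/3)MR², giving k ≡ I/(MR²) = 2/3.
Translational: Mg sinθ − f = Ma. Rotational about the CM: fR = Iα = kMRa, so f = kMa.
Eliminating f: Mg sinθ = (1+k)Ma, so a = g sinθ/(1+k) = 10 × sin27.5° / 1.667 ≈ 2.77 m/s².

a ≈ 2.77 m/s²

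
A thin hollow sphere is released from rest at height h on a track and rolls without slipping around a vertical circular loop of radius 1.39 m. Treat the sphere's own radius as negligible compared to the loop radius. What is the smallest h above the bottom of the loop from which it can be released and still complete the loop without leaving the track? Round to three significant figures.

The moment of inertia is (2/3)MR², giving k ≡ I/(MR²) = 2/3.
At the top, contact is just lost when gravity alone supplies the centripetal force: Mg = Mv_top²/r, i.e. v_top² = gr.
With ω = v/R, the kinetic energy at speed v is ½(1+k)Mv² = (5/6)Mv².
Energy conservation from release (height h) to the top (height 2r): Mgh = Mg(2r) + (5/6)M·gr.
Thus h_min = 2r + (1+k)r/2 = r(2 + 1.667/2) = 1.39 × 2.833 ≈ 3.94 m.

h_min ≈ 3.94 m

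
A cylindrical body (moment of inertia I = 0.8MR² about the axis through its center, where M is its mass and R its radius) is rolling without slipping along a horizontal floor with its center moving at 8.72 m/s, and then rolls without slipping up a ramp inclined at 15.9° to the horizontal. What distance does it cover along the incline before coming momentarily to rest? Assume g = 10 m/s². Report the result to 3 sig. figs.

d ≈ 25.0 m

The moment of inertia is 0.8MR², giving k ≡ I/(MR²) = 0.8.
Pure rolling means v = ωR; then KE = ½Mv² + ½I(v/R)² = ½(1+k)Mv² = (9/10)Mv².
Setting this equal to Mgh gives the vertical rise h = (1+k)v₀²/(2g) = 1.8×8.72²/(2×10) = 6.843 m.
The distance along the slope is d = h/sinθ = 6.843/sin15.9° ≈ 25.0 m.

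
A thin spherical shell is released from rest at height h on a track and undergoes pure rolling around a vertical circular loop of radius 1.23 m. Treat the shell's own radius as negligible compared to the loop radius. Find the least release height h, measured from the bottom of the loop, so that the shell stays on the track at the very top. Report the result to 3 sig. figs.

h_min ≈ 3.49 m

With I = (2/3)MR², the ratio k = I/(MR²) is 2/3.
At the top, contact is just lost when gravity alone supplies the centripetal force: Mg = Mv_top²/r, i.e. v_top² = gr.
With ω = v/R, the kinetic energy at speed v is ½(1+k)Mv² = (5/6)Mv².
Energy conservation from release (height h) to the top (height 2r): Mgh = Mg(2r) + (5/6)M·gr.
Thus h_min = 2r + (1+k)r/2 = r(2 + 1.667/2) = 1.23 × 2.833 ≈ 3.49 m.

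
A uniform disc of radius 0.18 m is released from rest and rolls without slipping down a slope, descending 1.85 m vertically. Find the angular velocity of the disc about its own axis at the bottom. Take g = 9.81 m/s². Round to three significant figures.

ω ≈ 27.3 rad/s

For this body I = (1/2)MR², i.e. k = I/(MR²) = 0.5.
Pure rolling means v = ωR; then KE = ½Mv² + ½I(v/R)² = ½(1+k)Mv² = (3/4)Mv².
Energy conservation Mgh = ½(1+k)Mv² gives v = √(2gh/(1+k)) = √(2 × 9.81 × 1.85 / 1.5) = 4.919 m/s.
Then ω = v/R = 4.919 / 0.18 ≈ 27.3 rad/s.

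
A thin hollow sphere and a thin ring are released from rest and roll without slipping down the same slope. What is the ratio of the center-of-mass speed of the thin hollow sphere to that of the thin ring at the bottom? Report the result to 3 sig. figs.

v_ratio ≈ 1.10

Each satisfies Mgh = ½(1+k)Mv² with k = I/(MR²), so v ∝ 1/√(1+k).
For the thin hollow sphere k = 2/3; for the thin ring k = 1.
v₁/v₂ = √((1+k₂)/(1+k₁)) = √(2/1.667) ≈ 1.10.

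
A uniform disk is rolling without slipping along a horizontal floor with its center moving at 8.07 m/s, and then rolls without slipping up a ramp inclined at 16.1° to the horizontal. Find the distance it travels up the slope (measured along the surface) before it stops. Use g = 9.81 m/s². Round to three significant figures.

The moment of inertia is (1/2)MR², giving k ≡ I/(MR²) = 0.5.
Pure rolling means v = ωR; then KE = ½Mv² + ½I(v/R)² = ½(1+k)Mv² = (3/4)Mv².
Setting this equal to Mgh gives the vertical rise h = (1+k)v₀²/(2g) = 1.5×8.07²/(2×9.81) = 4.979 m.
The distance along the slope is d = h/sinθ = 4.979/sin16.1° ≈ 18.0 m.

d ≈ 18.0 m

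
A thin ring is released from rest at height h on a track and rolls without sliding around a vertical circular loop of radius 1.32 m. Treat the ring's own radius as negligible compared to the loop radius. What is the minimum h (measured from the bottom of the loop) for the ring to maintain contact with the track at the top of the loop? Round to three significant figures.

h_min ≈ 3.96 m

Here I = MR², so the shape factor k = I/(MR²) = 1.
At the top of the loop, the minimum-contact condition is Mg = Mv_top²/r, so v_top² = gr.
With ω = v/R, the kinetic energy at speed v is ½(1+k)Mv² = Mv².
Energy conservation from release (height h) to the top (height 2r): Mgh = Mg(2r) + M·gr.
Thus h_min = 2r + (1+k)r/2 = r(2 + 2/2) = 1.32 × 3 ≈ 3.96 m.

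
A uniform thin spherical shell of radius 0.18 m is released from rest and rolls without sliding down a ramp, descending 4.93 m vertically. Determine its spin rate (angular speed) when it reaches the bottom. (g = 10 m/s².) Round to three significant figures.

Here I = (2/3)MR², so the shape factor k = I/(MR²) = 2/3.
Pure rolling means v = ωR; then KE = ½Mv² + ½I(v/R)² = ½(1+k)Mv² = (5/6)Mv².
Energy conservation Mgh = ½(1+k)Mv² gives v = √(2gh/(1+k)) = √(2 × 10 × 4.93 / 1.667) = 7.692 m/s.
The angular speed follows from ω = v/R = 7.692/0.18 ≈ 42.7 rad/s.

ω ≈ 42.7 rad/s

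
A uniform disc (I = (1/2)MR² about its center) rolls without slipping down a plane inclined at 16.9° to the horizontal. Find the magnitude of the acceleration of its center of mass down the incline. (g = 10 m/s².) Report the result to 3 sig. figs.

For this body I = (1/2)MR², i.e. k = I/(MR²) = 0.5.
Translational: Mg sinθ − f = Ma. Rotational about the CM: fR = Iα = kMRa, so f = kMa.
Eliminating f: Mg sinθ = (1+k)Ma, so a = g sinθ/(1+k) = 10 × sin16.9° / 1.5 ≈ 1.94 m/s².

a ≈ 1.94 m/s²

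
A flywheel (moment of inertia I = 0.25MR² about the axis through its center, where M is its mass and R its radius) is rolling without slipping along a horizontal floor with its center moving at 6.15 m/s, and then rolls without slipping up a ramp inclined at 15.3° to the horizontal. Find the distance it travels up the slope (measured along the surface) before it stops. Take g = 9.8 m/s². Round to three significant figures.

Here I = 0.25MR², so the shape factor k = I/(MR²) = 0.25.
The rolling condition ω = v/R makes the rotational term ½I(v/R)² = ½kMv², so KE_total = ½(1+k)Mv² = (5/8)Mv².
Setting this equal to Mgh gives the vertical rise h = (1+k)v₀²/(2g) = 1.25×6.15²/(2×9.8) = 2.412 m.
The distance along the slope is d = h/sinθ = 2.412/sin15.3° ≈ 9.14 m.

d ≈ 9.14 m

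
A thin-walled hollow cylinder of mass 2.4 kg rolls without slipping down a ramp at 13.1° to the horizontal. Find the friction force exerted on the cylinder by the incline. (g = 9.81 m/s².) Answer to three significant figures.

f ≈ 2.67 N

With I = MR², the ratio k = I/(MR²) is 1.
Along the incline Mg sinθ − f = Ma, and torque about the center fR = Iα = kMR²(a/R) gives f = kMa.
Combining, a = g sinθ/(1+k) and f = kMa = kMg sinθ/(1+k).
f = 1 × 2.4 × 9.81 × sin13.1° / 2 ≈ 2.67 N.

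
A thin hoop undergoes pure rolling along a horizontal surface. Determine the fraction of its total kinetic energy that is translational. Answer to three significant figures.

fraction ≈ 0.500

With I = MR², the ratio k = I/(MR²) is 1.
Since ω = v/R, the translational part is ½Mv² and the rotational part is ½I(v/R)² = ½kMv²; the total is ½(1+k)Mv².
The translational fraction is therefore 1/(1+k) = 1/2 ≈ 0.500.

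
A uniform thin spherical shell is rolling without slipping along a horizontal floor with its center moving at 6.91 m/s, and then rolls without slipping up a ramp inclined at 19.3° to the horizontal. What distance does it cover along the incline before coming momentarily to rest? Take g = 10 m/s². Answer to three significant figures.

Here I = (2/3)MR², so the shape factor k = I/(MR²) = 2/3.
The rolling condition ω = v/R makes the rotational term ½I(v/R)² = ½kMv², so KE_total = ½(1+k)Mv² = (5/6)Mv².
Setting this equal to Mgh gives the vertical rise h = (1+k)v₀²/(2g) = 1.667×6.91²/(2×10) = 3.979 m.
The distance along the slope is d = h/sinθ = 3.979/sin19.3° ≈ 12.0 m.

d ≈ 12.0 m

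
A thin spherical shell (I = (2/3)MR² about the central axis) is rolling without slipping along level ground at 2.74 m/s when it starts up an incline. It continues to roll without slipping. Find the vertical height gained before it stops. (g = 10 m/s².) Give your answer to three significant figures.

For this body I = (2/3)MR², i.e. k = I/(MR²) = 2/3.
The rolling condition ω = v/R makes the rotational term ½I(v/R)² = ½kMv², so KE_total = ½(1+k)Mv² = (5/6)Mv².
At the top the kinetic energy is zero, so (5/6)Mv₀² = Mgh.
Thus h = (1+k)v₀²/(2g) = 1.667 × 2.74² / (2 × 10) ≈ 0.626 m.

h ≈ 0.626 m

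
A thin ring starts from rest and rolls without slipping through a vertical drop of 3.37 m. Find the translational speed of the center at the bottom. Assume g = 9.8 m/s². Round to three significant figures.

v ≈ 5.75 m/s

Here I = MR², so the shape factor k = I/(MR²) = 1.
Since it rolls without slipping, ω = v/R and KE = ½Mv² + ½Iω² = ½(1+k)Mv² = Mv².
Setting Mgh = Mv² gives v = √(2gh/(1+k)) = √(2·9.8·3.37/2) ≈ 5.75 m/s.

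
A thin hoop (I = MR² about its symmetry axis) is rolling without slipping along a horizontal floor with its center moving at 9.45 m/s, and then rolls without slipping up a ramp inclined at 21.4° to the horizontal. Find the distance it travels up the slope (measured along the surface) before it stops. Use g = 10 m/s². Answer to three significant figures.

With I = MR², the ratio k = I/(MR²) is 1.
Pure rolling means v = ωR; then KE = ½Mv² + ½I(v/R)² = ½(1+k)Mv² = Mv².
Setting this equal to Mgh gives the vertical rise h = (1+k)v₀²/(2g) = 2×9.45²/(2×10) = 8.93 m.
The distance along the slope is d = h/sinθ = 8.93/sin21.4° ≈ 24.5 m.

d ≈ 24.5 m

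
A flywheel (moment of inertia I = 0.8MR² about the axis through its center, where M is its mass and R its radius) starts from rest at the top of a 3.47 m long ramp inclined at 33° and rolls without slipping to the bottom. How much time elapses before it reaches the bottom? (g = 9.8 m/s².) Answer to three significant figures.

With I = 0.8MR², the ratio k = I/(MR²) is 0.8.
Along the incline Mg sinθ − f = Ma, and torque about the center fR = Iα = kMR²(a/R) gives f = kMa.
Hence a = g sinθ/(1+k) = 9.8×sin33°/1.8 = 2.965 m/s².
With constant a from rest, t = √(2L/a) = √(2·3.47/2.965) ≈ 1.53 s.

t ≈ 1.53 s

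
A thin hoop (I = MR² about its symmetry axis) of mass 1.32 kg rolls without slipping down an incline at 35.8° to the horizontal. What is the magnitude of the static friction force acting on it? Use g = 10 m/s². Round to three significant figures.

With I = MR², the ratio k = I/(MR²) is 1.
Newton's second law down the slope: Mg sinθ − f = Ma. The torque equation fR = Iα (with α = a/R) gives f = kMa.
Combining, a = g sinθ/(1+k) and f = kMa = kMg sinθ/(1+k).
f = 1 × 1.32 × 10 × sin35.8° / 2 ≈ 3.86 N.

f ≈ 3.86 N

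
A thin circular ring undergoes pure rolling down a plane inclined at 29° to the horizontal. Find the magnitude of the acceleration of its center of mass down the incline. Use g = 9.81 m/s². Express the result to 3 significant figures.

For this body I = MR², i.e. k = I/(MR²) = 1.
Along the incline Mg sinθ − f = Ma, and torque about the center fR = Iα = kMR²(a/R) gives f = kMa.
Eliminating f: Mg sinθ = (1+k)Ma, so a = g sinθ/(1+k) = 9.81 × sin29° / 2 ≈ 2.38 m/s².

a ≈ 2.38 m/s²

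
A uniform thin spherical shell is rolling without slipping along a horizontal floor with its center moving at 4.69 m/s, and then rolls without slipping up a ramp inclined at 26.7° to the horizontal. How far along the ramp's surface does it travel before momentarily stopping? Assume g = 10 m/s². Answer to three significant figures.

With I = (2/3)MR², the ratio k = I/(MR²) is 2/3.
Since it rolls without slipping, ω = v/R and KE = ½Mv² + ½Iω² = ½(1+k)Mv² = (5/6)Mv².
Setting this equal to Mgh gives the vertical rise h = (1+k)v₀²/(2g) = 1.667×4.69²/(2×10) = 1.833 m.
Along the incline, d = h/sinθ = 1.833/sin26.7° ≈ 4.08 m.

d ≈ 4.08 m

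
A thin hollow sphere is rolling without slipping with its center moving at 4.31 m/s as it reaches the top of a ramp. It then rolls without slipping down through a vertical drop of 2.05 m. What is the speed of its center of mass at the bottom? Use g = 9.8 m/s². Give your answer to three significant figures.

v ≈ 6.53 m/s

Here I = (2/3)MR², so the shape factor k = I/(MR²) = 2/3.
Since it rolls without slipping, ω = v/R and KE = ½Mv² + ½Iω² = ½(1+k)Mv² = (5/6)Mv².
Energy conservation: (5/6)Mv₀² + Mgh = (5/6)Mv², so v² = v₀² + 2gh/(1+k).
v = √(4.31² + 2×9.8×2.05/1.667) = √42.68 ≈ 6.53 m/s.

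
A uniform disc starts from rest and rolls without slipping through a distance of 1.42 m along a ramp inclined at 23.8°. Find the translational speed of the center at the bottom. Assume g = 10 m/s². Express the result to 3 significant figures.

v ≈ 2.76 m/s

For this body I = (1/2)MR², i.e. k = I/(MR²) = 0.5.
The rolling condition ω = v/R makes the rotational term ½I(v/R)² = ½kMv², so KE_total = ½(1+k)Mv² = (3/4)Mv².
The vertical drop is h = L sinθ = 1.42 × sin23.8° = 0.573 m.
Setting Mgh = (3/4)Mv² gives v = √(2gh/(1+k)) = √(2·10·0.573/1.5) ≈ 2.76 m/s.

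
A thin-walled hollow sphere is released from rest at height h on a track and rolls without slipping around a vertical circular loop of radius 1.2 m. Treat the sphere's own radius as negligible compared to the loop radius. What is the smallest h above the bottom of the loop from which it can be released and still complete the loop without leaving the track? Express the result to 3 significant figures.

The moment of inertia is (2/3)MR², giving k ≡ I/(MR²) = 2/3.
At the top of the loop, the minimum-contact condition is Mg = Mv_top²/r, so v_top² = gr.
With ω = v/R, the kinetic energy at speed v is ½(1+k)Mv² = (5/6)Mv².
Energy conservation from release (height h) to the top (height 2r): Mgh = Mg(2r) + (5/6)M·gr.
Thus h_min = 2r + (1+k)r/2 = r(2 + 1.667/2) = 1.2 × 2.833 ≈ 3.40 m.

h_min ≈ 3.40 m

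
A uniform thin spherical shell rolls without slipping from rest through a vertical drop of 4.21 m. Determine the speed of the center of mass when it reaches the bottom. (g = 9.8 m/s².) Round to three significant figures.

Here I = (2/3)MR², so the shape factor k = I/(MR²) = 2/3.
The rolling condition ω = v/R makes the rotational term ½I(v/R)² = ½kMv², so KE_total = ½(1+k)Mv² = (5/6)Mv².
Energy conservation: Mgh = (5/6)Mv², so v = √(2gh/(1+k)) = √(2 × 9.8 × 4.21 / 1.667) ≈ 7.04 m/s.

v ≈ 7.04 m/s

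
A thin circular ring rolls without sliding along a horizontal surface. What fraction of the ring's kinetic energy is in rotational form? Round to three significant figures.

The moment of inertia is MR², giving k ≡ I/(MR²) = 1.
With ω = v/R, KE_trans = ½Mv² and KE_rot = ½Iω² = ½kMv², so KE_total = ½(1+k)Mv².
The rotational fraction is therefore k/(1+k) = 1/2 ≈ 0.500.

fraction ≈ 0.500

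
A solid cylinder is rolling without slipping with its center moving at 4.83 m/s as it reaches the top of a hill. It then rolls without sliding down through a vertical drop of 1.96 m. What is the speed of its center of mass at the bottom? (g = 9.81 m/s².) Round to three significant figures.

Here I = (1/2)MR², so the shape factor k = I/(MR²) = 0.5.
Pure rolling means v = ωR; then KE = ½Mv² + ½I(v/R)² = ½(1+k)Mv² = (3/4)Mv².
Conserving energy between top and bottom: (3/4)Mv² = (3/4)Mv₀² + Mgh, hence v² = v₀² + 2gh/(1+k).
v = √(4.83² + 2×9.81×1.96/1.5) = √48.97 ≈ 7.00 m/s.

v ≈ 7.00 m/s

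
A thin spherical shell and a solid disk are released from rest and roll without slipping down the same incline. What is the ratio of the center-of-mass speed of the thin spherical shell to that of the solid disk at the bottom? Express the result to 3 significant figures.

Each satisfies Mgh = ½(1+k)Mv² with k = I/(MR²), so v ∝ 1/√(1+k).
For the thin spherical shell k = 2/3; for the solid disk k = 0.5.
v₁/v₂ = √((1+k₂)/(1+k₁)) = √(1.5/1.667) ≈ 0.949.

v_ratio ≈ 0.949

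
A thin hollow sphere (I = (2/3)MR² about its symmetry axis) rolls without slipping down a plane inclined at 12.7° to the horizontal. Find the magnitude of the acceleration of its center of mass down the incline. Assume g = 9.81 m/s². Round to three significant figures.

a ≈ 1.29 m/s²

The moment of inertia is (2/3)MR², giving k ≡ I/(MR²) = 2/3.
Along the incline Mg sinθ − f = Ma, and torque about the center fR = Iα = kMR²(a/R) gives f = kMa.
Eliminating f: Mg sinθ = (1+k)Ma, so a = g sinθ/(1+k) = 9.81 × sin12.7° / 1.667 ≈ 1.29 m/s².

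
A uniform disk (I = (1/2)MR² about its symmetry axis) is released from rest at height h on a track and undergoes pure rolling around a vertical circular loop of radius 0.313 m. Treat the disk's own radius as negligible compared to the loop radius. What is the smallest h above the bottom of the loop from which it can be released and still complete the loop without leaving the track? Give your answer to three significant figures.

h_min ≈ 0.861 m

Here I = (1/2)MR², so the shape factor k = I/(MR²) = 0.5.
At the top of the loop, the minimum-contact condition is Mg = Mv_top²/r, so v_top² = gr.
With ω = v/R, the kinetic energy at speed v is ½(1+k)Mv² = (3/4)Mv².
Energy conservation from release (height h) to the top (height 2r): Mgh = Mg(2r) + (3/4)M·gr.
Thus h_min = 2r + (1+k)r/2 = r(2 + 1.5/2) = 0.313 × 2.75 ≈ 0.861 m.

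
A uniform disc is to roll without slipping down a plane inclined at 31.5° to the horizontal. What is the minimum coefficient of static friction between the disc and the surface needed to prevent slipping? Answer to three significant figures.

μ_min ≈ 0.204

Here I = (1/2)MR², so the shape factor k = I/(MR²) = 0.5.
Newton's second law down the slope: Mg sinθ − f = Ma. The torque equation fR = Iα (with α = a/R) gives f = kMa.
These give a = g sinθ/(1+k) and the required friction f = kMg sinθ/(1+k).
The normal force is N = Mg cosθ, so μ_min = f/N = k tanθ/(1+k).
μ_min = 0.5 × tan31.5° / 1.5 ≈ 0.204.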